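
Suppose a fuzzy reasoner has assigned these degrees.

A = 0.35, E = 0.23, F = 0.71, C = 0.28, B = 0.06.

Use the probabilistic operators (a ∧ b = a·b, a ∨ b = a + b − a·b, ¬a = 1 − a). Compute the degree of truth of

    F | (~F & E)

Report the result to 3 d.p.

~F = 1 − 0.7100 = 0.2900
~F & E = a·b on (0.2900, 0.2300) = 0.0667
F | (~F & E) = a + b − a·b on (0.7100, 0.0667) = 0.7293

0.729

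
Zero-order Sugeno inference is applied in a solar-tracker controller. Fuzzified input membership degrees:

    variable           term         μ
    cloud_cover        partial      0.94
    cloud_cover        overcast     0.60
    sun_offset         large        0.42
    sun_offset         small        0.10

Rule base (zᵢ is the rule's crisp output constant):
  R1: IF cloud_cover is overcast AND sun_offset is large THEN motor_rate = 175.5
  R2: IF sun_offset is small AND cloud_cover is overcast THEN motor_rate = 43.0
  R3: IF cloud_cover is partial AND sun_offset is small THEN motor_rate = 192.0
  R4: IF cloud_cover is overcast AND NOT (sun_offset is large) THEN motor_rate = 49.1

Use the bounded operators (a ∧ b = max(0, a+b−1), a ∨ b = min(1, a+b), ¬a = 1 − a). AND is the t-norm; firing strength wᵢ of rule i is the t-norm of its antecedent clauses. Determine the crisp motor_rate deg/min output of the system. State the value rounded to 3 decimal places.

R1 (z=175.5): overcast=0.60, large=0.42; AND[max(0, a+b−1)] → w = 0.02
R2 (z=43.0): small=0.10, overcast=0.60; AND[max(0, a+b−1)] → w = 0.00
R3 (z=192.0): partial=0.94, small=0.10; AND[max(0, a+b−1)] → w = 0.04
R4 (z=49.1): overcast=0.60, ¬large=1−0.42=0.58; AND[max(0, a+b−1)] → w = 0.18
Weighted average = (0.02·175.5 + 0.00·43.0 + 0.04·192.0 + 0.18·49.1) / (0.02 + 0.00 + 0.04 + 0.18)
  = 20.0280 / 0.2400 = 83.450

83.450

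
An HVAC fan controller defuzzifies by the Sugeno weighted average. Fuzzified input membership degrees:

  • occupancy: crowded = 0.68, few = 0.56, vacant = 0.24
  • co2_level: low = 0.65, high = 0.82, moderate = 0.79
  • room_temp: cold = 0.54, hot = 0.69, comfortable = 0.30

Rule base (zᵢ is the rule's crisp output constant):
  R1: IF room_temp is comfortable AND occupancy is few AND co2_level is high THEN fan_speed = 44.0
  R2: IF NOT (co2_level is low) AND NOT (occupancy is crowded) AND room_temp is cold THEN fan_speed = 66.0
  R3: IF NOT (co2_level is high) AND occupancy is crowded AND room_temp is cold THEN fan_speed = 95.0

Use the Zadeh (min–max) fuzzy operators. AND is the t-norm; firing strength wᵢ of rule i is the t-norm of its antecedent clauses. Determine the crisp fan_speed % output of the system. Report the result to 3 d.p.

64.275

R1 (z=44.0): comfortable=0.30, few=0.56, high=0.82; AND[min(a, b)] → w = 0.30
R2 (z=66.0): ¬low=1−0.65=0.35, ¬crowded=1−0.68=0.32, cold=0.54; AND[min(a, b)] → w = 0.32
R3 (z=95.0): ¬high=1−0.82=0.18, crowded=0.68, cold=0.54; AND[min(a, b)] → w = 0.18
Weighted average = (0.30·44.0 + 0.32·66.0 + 0.18·95.0) / (0.30 + 0.32 + 0.18)
  = 51.4200 / 0.8000 = 64.275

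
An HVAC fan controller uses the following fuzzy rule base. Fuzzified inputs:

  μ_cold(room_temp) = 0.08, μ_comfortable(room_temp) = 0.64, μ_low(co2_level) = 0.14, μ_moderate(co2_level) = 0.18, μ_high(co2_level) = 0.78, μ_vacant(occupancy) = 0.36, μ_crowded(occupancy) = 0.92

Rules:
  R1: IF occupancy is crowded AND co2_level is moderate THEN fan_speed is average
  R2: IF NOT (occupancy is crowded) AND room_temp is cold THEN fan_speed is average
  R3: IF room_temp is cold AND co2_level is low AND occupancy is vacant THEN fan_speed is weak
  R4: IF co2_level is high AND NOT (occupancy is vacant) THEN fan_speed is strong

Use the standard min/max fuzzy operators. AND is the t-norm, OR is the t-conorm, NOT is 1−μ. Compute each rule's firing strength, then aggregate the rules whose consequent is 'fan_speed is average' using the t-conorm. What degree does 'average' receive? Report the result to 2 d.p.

0.18

R1: crowded=0.92, moderate=0.18; AND[min(a, b)] → w = 0.18
R2: ¬crowded=1−0.92=0.08, cold=0.08; AND[min(a, b)] → w = 0.08
R3: cold=0.08, low=0.14, vacant=0.36; AND[min(a, b)] → w = 0.08
R4: high=0.78, ¬vacant=1−0.36=0.64; AND[min(a, b)] → w = 0.64
Rules with consequent 'average': {R1, R2} → strengths 0.18, 0.08
Aggregate via t-conorm [max(a, b)]: 0.18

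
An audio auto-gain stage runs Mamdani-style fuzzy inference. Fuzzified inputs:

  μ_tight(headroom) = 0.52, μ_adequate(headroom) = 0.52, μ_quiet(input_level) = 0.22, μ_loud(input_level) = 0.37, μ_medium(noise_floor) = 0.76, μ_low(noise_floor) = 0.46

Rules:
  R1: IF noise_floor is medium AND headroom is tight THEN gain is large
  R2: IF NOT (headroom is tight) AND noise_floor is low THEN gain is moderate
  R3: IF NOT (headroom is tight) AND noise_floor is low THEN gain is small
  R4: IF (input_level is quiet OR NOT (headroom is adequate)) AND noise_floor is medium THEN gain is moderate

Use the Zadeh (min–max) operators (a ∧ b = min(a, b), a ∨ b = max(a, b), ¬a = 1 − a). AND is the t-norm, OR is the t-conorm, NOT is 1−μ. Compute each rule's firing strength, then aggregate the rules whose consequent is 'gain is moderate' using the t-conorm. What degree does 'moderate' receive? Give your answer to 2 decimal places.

0.48

R1: medium=0.76, tight=0.52; AND[min(a, b)] → w = 0.52
R2: ¬tight=1−0.52=0.48, low=0.46; AND[min(a, b)] → w = 0.46
R3: ¬tight=1−0.52=0.48, low=0.46; AND[min(a, b)] → w = 0.46
R4: (quiet=0.22 OR ¬adequate=1−0.52=0.48) = 0.48; AND[min(a, b)] with medium=0.76 → w = 0.48
Rules with consequent 'moderate': {R2, R4} → strengths 0.46, 0.48
Aggregate via t-conorm [max(a, b)]: 0.48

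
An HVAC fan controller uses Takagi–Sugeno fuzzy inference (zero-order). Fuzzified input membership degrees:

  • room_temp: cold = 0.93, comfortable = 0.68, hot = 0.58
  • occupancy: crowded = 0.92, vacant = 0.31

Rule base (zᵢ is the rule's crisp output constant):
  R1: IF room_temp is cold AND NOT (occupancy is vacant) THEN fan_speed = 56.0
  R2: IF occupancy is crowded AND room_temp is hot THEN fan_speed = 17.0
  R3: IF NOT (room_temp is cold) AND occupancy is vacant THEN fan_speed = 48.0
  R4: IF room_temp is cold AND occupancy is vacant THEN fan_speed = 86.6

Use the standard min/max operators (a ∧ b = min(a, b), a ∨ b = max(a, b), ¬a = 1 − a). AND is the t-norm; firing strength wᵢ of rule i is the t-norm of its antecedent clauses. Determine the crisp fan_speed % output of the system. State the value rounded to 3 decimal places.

R1 (z=56.0): cold=0.93, ¬vacant=1−0.31=0.69; AND[min(a, b)] → w = 0.69
R2 (z=17.0): crowded=0.92, hot=0.58; AND[min(a, b)] → w = 0.58
R3 (z=48.0): ¬cold=1−0.93=0.07, vacant=0.31; AND[min(a, b)] → w = 0.07
R4 (z=86.6): cold=0.93, vacant=0.31; AND[min(a, b)] → w = 0.31
Weighted average = (0.69·56.0 + 0.58·17.0 + 0.07·48.0 + 0.31·86.6) / (0.69 + 0.58 + 0.07 + 0.31)
  = 78.7060 / 1.6500 = 47.701

47.701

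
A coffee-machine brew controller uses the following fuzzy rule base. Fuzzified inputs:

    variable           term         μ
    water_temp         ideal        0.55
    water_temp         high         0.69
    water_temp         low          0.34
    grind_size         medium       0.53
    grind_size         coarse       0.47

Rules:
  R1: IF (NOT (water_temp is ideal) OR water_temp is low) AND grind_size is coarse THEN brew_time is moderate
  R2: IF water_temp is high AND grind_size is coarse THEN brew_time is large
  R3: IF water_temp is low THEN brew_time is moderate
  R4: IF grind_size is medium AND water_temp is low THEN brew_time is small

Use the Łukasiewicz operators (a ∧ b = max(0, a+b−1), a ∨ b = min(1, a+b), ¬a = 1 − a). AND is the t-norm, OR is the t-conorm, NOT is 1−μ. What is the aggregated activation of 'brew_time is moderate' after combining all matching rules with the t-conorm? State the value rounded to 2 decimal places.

R1: (¬ideal=1−0.55=0.45 OR low=0.34) = 0.79; AND[max(0, a+b−1)] with coarse=0.47 → w = 0.26
R2: high=0.69, coarse=0.47; AND[max(0, a+b−1)] → w = 0.16
R3: low=0.34 → w = 0.34
R4: medium=0.53, low=0.34; AND[max(0, a+b−1)] → w = 0.00
Rules with consequent 'moderate': {R1, R3} → strengths 0.26, 0.34
Aggregate via t-conorm [min(1, a+b)]: 0.60

0.60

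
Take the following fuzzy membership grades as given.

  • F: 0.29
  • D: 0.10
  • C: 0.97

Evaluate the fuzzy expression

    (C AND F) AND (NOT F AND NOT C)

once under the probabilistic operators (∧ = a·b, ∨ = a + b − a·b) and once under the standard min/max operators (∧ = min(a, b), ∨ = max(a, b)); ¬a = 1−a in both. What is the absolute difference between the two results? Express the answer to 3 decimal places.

0.024

Under probabilistic:
  C AND F = a·b on (0.9700, 0.2900) = 0.2813
  NOT F = 1 − 0.2900 = 0.7100
  NOT C = 1 − 0.9700 = 0.0300
  NOT F AND NOT C = a·b on (0.7100, 0.0300) = 0.0213
  (C AND F) AND (NOT F AND NOT C) = a·b on (0.2813, 0.0213) = 0.0060
  → value = 0.0060
Under standard min/max:
  C AND F = min(a, b) on (0.97, 0.29) = 0.29
  NOT F = 1 − 0.29 = 0.71
  NOT C = 1 − 0.97 = 0.03
  NOT F AND NOT C = min(a, b) on (0.71, 0.03) = 0.03
  (C AND F) AND (NOT F AND NOT C) = min(a, b) on (0.29, 0.03) = 0.03
  → value = 0.0300
|0.0060 − 0.0300| = 0.024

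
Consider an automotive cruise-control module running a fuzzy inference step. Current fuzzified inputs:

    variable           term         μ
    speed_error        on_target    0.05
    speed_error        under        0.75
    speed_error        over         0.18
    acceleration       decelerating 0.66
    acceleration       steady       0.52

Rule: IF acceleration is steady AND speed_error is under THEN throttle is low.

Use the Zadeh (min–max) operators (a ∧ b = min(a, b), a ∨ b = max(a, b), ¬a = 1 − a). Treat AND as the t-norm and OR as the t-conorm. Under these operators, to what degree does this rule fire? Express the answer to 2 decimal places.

0.52

firing strength: steady=0.52, under=0.75; AND[min(a, b)] → w = 0.52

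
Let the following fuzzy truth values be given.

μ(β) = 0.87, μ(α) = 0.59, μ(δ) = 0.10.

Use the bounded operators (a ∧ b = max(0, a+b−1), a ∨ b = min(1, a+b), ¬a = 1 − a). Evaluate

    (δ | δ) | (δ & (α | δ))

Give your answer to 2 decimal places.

0.20

δ | δ = min(1, a+b) on (0.10, 0.10) = 0.20
α | δ = min(1, a+b) on (0.59, 0.10) = 0.69
δ & (α | δ) = max(0, a+b−1) on (0.10, 0.69) = 0.00
(δ | δ) | (δ & (α | δ)) = min(1, a+b) on (0.20, 0.00) = 0.20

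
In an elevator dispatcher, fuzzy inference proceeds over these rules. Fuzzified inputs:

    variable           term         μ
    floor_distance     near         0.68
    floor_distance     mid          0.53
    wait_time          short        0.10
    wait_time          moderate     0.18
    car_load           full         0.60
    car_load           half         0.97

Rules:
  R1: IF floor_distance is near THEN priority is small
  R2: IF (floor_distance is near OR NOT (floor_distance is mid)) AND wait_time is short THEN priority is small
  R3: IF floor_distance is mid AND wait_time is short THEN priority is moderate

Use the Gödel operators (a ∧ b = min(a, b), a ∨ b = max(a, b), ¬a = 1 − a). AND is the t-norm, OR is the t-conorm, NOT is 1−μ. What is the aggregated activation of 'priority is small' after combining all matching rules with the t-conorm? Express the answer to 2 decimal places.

0.68

R1: near=0.68 → w = 0.68
R2: (near=0.68 OR ¬mid=1−0.53=0.47) = 0.68; AND[min(a, b)] with short=0.10 → w = 0.10
R3: mid=0.53, short=0.10; AND[min(a, b)] → w = 0.10
Rules with consequent 'small': {R1, R2} → strengths 0.68, 0.10
Aggregate via t-conorm [max(a, b)]: 0.68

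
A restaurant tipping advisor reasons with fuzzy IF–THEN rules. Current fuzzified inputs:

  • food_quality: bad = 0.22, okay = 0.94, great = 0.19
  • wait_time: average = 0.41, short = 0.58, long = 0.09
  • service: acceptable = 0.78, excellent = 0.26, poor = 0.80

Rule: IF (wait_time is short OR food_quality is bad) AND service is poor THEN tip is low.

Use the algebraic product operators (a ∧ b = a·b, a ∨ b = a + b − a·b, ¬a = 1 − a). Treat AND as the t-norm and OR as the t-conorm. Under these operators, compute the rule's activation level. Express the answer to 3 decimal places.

firing strength: (short=0.58 OR bad=0.22) = 0.6724; AND[a·b] with poor=0.80 → w = 0.5379

0.538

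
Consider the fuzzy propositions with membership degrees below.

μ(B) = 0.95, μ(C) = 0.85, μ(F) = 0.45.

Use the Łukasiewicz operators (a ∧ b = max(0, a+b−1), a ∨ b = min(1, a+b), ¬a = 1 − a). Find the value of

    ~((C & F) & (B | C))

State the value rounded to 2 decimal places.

C & F = max(0, a+b−1) on (0.85, 0.45) = 0.30
B | C = min(1, a+b) on (0.95, 0.85) = 1.00
(C & F) & (B | C) = max(0, a+b−1) on (0.30, 1.00) = 0.30
~((C & F) & (B | C)) = 1 − 0.30 = 0.70

0.70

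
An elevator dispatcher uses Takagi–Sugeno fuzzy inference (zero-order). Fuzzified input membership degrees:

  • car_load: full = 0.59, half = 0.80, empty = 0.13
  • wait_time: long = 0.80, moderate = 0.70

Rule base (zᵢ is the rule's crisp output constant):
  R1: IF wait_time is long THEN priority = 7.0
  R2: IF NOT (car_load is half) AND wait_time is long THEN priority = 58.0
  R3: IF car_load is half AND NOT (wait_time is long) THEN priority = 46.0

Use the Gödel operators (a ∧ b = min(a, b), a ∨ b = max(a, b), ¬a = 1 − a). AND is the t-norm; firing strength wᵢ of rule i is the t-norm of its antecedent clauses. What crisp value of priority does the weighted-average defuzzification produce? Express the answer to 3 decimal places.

R1 (z=7.0): long=0.80 → w = 0.80
R2 (z=58.0): ¬half=1−0.80=0.20, long=0.80; AND[min(a, b)] → w = 0.20
R3 (z=46.0): half=0.80, ¬long=1−0.80=0.20; AND[min(a, b)] → w = 0.20
Weighted average = (0.80·7.0 + 0.20·58.0 + 0.20·46.0) / (0.80 + 0.20 + 0.20)
  = 26.4000 / 1.2000 = 22.000

22.000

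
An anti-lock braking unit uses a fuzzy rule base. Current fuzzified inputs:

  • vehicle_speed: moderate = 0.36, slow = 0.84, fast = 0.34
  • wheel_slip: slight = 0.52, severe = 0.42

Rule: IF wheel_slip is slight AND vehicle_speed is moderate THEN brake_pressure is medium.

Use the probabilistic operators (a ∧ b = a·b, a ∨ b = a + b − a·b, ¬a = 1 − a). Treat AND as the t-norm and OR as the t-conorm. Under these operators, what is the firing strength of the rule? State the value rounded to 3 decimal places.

0.187

firing strength: slight=0.52, moderate=0.36; AND[a·b] → w = 0.1872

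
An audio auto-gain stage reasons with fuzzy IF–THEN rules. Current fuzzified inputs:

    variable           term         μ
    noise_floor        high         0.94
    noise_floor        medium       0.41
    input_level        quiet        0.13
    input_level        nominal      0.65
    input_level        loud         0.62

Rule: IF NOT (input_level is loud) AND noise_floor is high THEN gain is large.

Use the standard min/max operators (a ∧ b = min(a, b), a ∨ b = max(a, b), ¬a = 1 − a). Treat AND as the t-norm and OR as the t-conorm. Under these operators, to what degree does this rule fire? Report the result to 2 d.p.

firing strength: ¬loud=1−0.62=0.38, high=0.94; AND[min(a, b)] → w = 0.38

0.38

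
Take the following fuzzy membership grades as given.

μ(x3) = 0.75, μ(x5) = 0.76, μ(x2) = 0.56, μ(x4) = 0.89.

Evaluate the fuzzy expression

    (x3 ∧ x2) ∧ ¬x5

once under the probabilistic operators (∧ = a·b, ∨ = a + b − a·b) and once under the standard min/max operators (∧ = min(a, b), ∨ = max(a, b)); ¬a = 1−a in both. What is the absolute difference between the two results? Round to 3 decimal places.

0.139

Under probabilistic:
  x3 ∧ x2 = a·b on (0.7500, 0.5600) = 0.4200
  ¬x5 = 1 − 0.7600 = 0.2400
  (x3 ∧ x2) ∧ ¬x5 = a·b on (0.4200, 0.2400) = 0.1008
  → value = 0.1008
Under standard min/max:
  x3 ∧ x2 = min(a, b) on (0.75, 0.56) = 0.56
  ¬x5 = 1 − 0.76 = 0.24
  (x3 ∧ x2) ∧ ¬x5 = min(a, b) on (0.56, 0.24) = 0.24
  → value = 0.2400
|0.1008 − 0.2400| = 0.139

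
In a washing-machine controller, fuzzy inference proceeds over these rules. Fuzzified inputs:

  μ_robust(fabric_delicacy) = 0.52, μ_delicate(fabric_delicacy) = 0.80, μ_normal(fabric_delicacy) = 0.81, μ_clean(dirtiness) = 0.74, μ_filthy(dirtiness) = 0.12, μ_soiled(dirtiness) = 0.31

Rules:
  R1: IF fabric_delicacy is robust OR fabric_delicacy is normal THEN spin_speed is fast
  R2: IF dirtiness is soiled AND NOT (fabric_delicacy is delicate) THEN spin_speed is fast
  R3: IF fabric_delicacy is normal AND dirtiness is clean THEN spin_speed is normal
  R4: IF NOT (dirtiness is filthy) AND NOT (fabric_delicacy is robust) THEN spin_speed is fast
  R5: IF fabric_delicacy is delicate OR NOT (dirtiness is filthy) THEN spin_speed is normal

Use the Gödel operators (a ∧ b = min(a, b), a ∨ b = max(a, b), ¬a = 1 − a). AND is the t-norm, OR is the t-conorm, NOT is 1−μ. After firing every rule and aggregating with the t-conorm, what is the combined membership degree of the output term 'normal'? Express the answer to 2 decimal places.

0.88

R1: robust=0.52, normal=0.81; OR[max(a, b)] → w = 0.81
R2: soiled=0.31, ¬delicate=1−0.80=0.20; AND[min(a, b)] → w = 0.20
R3: normal=0.81, clean=0.74; AND[min(a, b)] → w = 0.74
R4: ¬filthy=1−0.12=0.88, ¬robust=1−0.52=0.48; AND[min(a, b)] → w = 0.48
R5: delicate=0.80, ¬filthy=1−0.12=0.88; OR[max(a, b)] → w = 0.88
Rules with consequent 'normal': {R3, R5} → strengths 0.74, 0.88
Aggregate via t-conorm [max(a, b)]: 0.88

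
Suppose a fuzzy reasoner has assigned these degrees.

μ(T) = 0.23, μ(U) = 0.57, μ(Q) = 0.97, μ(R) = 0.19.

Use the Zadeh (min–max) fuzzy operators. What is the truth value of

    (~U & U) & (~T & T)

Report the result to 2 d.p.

~U = 1 − 0.57 = 0.43
~U & U = min(a, b) on (0.43, 0.57) = 0.43
~T = 1 − 0.23 = 0.77
~T & T = min(a, b) on (0.77, 0.23) = 0.23
(~U & U) & (~T & T) = min(a, b) on (0.43, 0.23) = 0.23

0.23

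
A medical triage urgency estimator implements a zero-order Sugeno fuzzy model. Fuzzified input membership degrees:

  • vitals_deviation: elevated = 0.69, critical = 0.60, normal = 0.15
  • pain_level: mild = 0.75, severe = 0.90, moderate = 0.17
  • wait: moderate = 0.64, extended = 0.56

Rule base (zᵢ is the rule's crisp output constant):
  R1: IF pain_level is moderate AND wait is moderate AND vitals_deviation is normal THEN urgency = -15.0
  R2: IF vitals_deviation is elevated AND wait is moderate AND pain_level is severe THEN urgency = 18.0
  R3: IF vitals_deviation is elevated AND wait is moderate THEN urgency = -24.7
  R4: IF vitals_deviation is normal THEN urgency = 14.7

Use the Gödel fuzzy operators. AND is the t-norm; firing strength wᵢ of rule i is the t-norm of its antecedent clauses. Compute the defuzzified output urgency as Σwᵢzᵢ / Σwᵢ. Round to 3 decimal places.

-2.742

R1 (z=-15.0): moderate=0.17, moderate=0.64, normal=0.15; AND[min(a, b)] → w = 0.15
R2 (z=18.0): elevated=0.69, moderate=0.64, severe=0.90; AND[min(a, b)] → w = 0.64
R3 (z=-24.7): elevated=0.69, moderate=0.64; AND[min(a, b)] → w = 0.64
R4 (z=14.7): normal=0.15 → w = 0.15
Weighted average = (0.15·-15.0 + 0.64·18.0 + 0.64·-24.7 + 0.15·14.7) / (0.15 + 0.64 + 0.64 + 0.15)
  = -4.3330 / 1.5800 = -2.742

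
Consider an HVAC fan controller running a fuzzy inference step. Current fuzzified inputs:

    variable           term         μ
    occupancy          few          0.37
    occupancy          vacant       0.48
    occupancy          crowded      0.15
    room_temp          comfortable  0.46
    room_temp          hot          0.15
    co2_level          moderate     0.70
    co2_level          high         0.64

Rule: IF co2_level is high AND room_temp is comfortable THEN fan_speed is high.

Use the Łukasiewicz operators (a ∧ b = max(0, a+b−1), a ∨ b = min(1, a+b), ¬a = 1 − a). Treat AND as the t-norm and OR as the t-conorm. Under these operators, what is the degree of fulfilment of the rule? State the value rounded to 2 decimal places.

0.10

firing strength: high=0.64, comfortable=0.46; AND[max(0, a+b−1)] → w = 0.10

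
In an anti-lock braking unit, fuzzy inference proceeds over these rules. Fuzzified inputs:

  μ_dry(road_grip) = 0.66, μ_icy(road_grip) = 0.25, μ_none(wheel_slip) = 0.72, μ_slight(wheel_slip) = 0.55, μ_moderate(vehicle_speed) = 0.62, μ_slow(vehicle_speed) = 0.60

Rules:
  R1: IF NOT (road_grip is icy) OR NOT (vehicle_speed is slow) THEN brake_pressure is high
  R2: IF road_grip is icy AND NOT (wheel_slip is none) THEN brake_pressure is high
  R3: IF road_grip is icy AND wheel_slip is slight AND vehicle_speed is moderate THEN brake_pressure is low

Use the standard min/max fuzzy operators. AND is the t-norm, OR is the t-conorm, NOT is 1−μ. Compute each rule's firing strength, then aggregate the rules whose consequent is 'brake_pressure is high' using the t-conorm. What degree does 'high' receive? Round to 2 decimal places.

0.75

R1: ¬icy=1−0.25=0.75, ¬slow=1−0.60=0.40; OR[max(a, b)] → w = 0.75
R2: icy=0.25, ¬none=1−0.72=0.28; AND[min(a, b)] → w = 0.25
R3: icy=0.25, slight=0.55, moderate=0.62; AND[min(a, b)] → w = 0.25
Rules with consequent 'high': {R1, R2} → strengths 0.75, 0.25
Aggregate via t-conorm [max(a, b)]: 0.75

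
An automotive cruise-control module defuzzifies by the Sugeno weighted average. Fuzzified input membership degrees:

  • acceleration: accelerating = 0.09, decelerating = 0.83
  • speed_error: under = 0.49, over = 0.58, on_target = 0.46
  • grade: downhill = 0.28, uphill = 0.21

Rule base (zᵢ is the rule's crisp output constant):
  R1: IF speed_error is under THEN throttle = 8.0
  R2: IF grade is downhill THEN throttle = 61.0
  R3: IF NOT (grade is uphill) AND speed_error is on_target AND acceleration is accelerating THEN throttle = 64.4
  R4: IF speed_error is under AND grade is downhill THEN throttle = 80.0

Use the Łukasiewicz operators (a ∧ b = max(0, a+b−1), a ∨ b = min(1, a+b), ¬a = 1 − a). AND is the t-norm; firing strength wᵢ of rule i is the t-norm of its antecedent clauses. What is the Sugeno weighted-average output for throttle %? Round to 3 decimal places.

R1 (z=8.0): under=0.49 → w = 0.49
R2 (z=61.0): downhill=0.28 → w = 0.28
R3 (z=64.4): ¬uphill=1−0.21=0.79, on_target=0.46, accelerating=0.09; AND[max(0, a+b−1)] → w = 0.00
R4 (z=80.0): under=0.49, downhill=0.28; AND[max(0, a+b−1)] → w = 0.00
Weighted average = (0.49·8.0 + 0.28·61.0 + 0.00·64.4 + 0.00·80.0) / (0.49 + 0.28 + 0.00 + 0.00)
  = 21.0000 / 0.7700 = 27.273

27.273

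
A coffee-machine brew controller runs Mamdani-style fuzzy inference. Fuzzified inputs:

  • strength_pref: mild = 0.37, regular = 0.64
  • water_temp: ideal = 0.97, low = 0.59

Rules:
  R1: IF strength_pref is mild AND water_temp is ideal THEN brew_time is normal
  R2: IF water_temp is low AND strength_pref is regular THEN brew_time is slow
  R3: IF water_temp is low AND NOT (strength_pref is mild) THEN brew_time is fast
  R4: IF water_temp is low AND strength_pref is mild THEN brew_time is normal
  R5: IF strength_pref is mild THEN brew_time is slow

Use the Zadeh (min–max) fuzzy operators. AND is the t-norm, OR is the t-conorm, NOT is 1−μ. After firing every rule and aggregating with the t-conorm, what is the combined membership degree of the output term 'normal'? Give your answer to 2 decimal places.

0.37

R1: mild=0.37, ideal=0.97; AND[min(a, b)] → w = 0.37
R2: low=0.59, regular=0.64; AND[min(a, b)] → w = 0.59
R3: low=0.59, ¬mild=1−0.37=0.63; AND[min(a, b)] → w = 0.59
R4: low=0.59, mild=0.37; AND[min(a, b)] → w = 0.37
R5: mild=0.37 → w = 0.37
Rules with consequent 'normal': {R1, R4} → strengths 0.37, 0.37
Aggregate via t-conorm [max(a, b)]: 0.37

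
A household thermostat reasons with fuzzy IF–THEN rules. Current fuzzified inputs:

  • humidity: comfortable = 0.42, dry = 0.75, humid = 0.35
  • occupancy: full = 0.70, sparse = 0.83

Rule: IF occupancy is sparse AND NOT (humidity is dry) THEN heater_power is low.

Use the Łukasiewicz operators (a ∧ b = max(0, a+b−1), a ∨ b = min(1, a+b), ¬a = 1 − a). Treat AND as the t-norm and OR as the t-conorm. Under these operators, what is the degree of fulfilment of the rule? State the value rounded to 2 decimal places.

0.08

firing strength: sparse=0.83, ¬dry=1−0.75=0.25; AND[max(0, a+b−1)] → w = 0.08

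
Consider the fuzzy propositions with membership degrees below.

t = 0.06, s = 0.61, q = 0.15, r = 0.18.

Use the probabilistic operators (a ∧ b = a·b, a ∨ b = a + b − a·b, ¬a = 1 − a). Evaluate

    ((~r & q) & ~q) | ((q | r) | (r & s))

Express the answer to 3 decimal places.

0.444

~r = 1 − 0.1800 = 0.8200
~r & q = a·b on (0.8200, 0.1500) = 0.1230
~q = 1 − 0.1500 = 0.8500
(~r & q) & ~q = a·b on (0.1230, 0.8500) = 0.1045
q | r = a + b − a·b on (0.1500, 0.1800) = 0.3030
r & s = a·b on (0.1800, 0.6100) = 0.1098
(q | r) | (r & s) = a + b − a·b on (0.3030, 0.1098) = 0.3795
((~r & q) & ~q) | ((q | r) | (r & s)) = a + b − a·b on (0.1045, 0.3795) = 0.4444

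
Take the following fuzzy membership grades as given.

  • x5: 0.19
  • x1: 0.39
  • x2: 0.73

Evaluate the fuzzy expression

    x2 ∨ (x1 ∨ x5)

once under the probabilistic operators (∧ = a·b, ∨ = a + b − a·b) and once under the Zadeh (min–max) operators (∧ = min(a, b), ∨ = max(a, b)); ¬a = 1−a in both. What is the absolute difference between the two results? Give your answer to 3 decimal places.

0.137

Under probabilistic:
  x1 ∨ x5 = a + b − a·b on (0.3900, 0.1900) = 0.5059
  x2 ∨ (x1 ∨ x5) = a + b − a·b on (0.7300, 0.5059) = 0.8666
  → value = 0.8666
Under Zadeh (min–max):
  x1 ∨ x5 = max(a, b) on (0.39, 0.19) = 0.39
  x2 ∨ (x1 ∨ x5) = max(a, b) on (0.73, 0.39) = 0.73
  → value = 0.7300
|0.8666 − 0.7300| = 0.137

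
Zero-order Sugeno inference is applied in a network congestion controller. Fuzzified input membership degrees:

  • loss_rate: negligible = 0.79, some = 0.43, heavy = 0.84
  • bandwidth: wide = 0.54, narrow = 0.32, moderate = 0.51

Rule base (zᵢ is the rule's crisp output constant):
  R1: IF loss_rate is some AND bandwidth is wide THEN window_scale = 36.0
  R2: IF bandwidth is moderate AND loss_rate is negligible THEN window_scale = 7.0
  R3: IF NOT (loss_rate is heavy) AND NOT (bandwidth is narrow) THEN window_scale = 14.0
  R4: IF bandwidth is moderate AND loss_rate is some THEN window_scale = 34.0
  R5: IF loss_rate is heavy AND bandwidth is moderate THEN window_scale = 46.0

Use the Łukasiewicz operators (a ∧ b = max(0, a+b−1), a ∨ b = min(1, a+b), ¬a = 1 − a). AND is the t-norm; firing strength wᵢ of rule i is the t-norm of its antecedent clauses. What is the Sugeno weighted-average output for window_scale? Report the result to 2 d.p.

R1 (z=36.0): some=0.43, wide=0.54; AND[max(0, a+b−1)] → w = 0.00
R2 (z=7.0): moderate=0.51, negligible=0.79; AND[max(0, a+b−1)] → w = 0.30
R3 (z=14.0): ¬heavy=1−0.84=0.16, ¬narrow=1−0.32=0.68; AND[max(0, a+b−1)] → w = 0.00
R4 (z=34.0): moderate=0.51, some=0.43; AND[max(0, a+b−1)] → w = 0.00
R5 (z=46.0): heavy=0.84, moderate=0.51; AND[max(0, a+b−1)] → w = 0.35
Weighted average = (0.00·36.0 + 0.30·7.0 + 0.00·14.0 + 0.00·34.0 + 0.35·46.0) / (0.00 + 0.30 + 0.00 + 0.00 + 0.35)
  = 18.2000 / 0.6500 = 28.00

28.00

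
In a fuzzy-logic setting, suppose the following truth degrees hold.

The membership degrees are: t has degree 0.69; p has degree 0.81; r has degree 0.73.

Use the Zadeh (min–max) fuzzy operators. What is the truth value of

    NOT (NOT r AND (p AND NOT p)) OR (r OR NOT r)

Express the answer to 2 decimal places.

NOT r = 1 − 0.73 = 0.27
NOT p = 1 − 0.81 = 0.19
p AND NOT p = min(a, b) on (0.81, 0.19) = 0.19
NOT r AND (p AND NOT p) = min(a, b) on (0.27, 0.19) = 0.19
NOT (NOT r AND (p AND NOT p)) = 1 − 0.19 = 0.81
NOT r = 1 − 0.73 = 0.27
r OR NOT r = max(a, b) on (0.73, 0.27) = 0.73
NOT (NOT r AND (p AND NOT p)) OR (r OR NOT r) = max(a, b) on (0.81, 0.73) = 0.81

0.81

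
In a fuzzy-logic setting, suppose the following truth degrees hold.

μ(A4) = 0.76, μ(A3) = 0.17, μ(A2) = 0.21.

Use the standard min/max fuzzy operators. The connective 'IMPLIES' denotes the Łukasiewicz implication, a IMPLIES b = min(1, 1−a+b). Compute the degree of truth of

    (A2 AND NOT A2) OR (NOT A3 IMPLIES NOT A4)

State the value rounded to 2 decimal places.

0.41

NOT A2 = 1 − 0.21 = 0.79
A2 AND NOT A2 = min(a, b) on (0.21, 0.79) = 0.21
NOT A3 = 1 − 0.17 = 0.83
NOT A4 = 1 − 0.76 = 0.24
NOT A3 IMPLIES NOT A4  [Łukasiewicz: min(1, 1−a+b)] with a=0.83, b=0.24 → 0.41
(A2 AND NOT A2) OR (NOT A3 IMPLIES NOT A4) = max(a, b) on (0.21, 0.41) = 0.41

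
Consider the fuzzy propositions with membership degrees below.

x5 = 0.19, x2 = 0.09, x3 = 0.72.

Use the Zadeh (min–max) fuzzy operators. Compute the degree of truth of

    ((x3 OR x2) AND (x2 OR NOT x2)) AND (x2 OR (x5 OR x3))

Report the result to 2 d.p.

x3 OR x2 = max(a, b) on (0.72, 0.09) = 0.72
NOT x2 = 1 − 0.09 = 0.91
x2 OR NOT x2 = max(a, b) on (0.09, 0.91) = 0.91
(x3 OR x2) AND (x2 OR NOT x2) = min(a, b) on (0.72, 0.91) = 0.72
x5 OR x3 = max(a, b) on (0.19, 0.72) = 0.72
x2 OR (x5 OR x3) = max(a, b) on (0.09, 0.72) = 0.72
((x3 OR x2) AND (x2 OR NOT x2)) AND (x2 OR (x5 OR x3)) = min(a, b) on (0.72, 0.72) = 0.72

0.72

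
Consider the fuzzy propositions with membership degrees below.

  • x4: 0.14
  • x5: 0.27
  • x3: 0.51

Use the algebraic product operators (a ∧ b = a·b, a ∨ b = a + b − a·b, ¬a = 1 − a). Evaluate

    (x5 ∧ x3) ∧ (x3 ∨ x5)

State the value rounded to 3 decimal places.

x5 ∧ x3 = a·b on (0.2700, 0.5100) = 0.1377
x3 ∨ x5 = a + b − a·b on (0.5100, 0.2700) = 0.6423
(x5 ∧ x3) ∧ (x3 ∨ x5) = a·b on (0.1377, 0.6423) = 0.0884

0.088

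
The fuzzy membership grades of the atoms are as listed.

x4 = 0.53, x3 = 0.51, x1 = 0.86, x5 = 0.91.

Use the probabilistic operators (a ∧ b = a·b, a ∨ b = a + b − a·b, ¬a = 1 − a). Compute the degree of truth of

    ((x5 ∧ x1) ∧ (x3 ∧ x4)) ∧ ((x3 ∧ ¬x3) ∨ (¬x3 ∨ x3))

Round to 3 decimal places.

x5 ∧ x1 = a·b on (0.9100, 0.8600) = 0.7826
x3 ∧ x4 = a·b on (0.5100, 0.5300) = 0.2703
(x5 ∧ x1) ∧ (x3 ∧ x4) = a·b on (0.7826, 0.2703) = 0.2115
¬x3 = 1 − 0.5100 = 0.4900
x3 ∧ ¬x3 = a·b on (0.5100, 0.4900) = 0.2499
¬x3 = 1 − 0.5100 = 0.4900
¬x3 ∨ x3 = a + b − a·b on (0.4900, 0.5100) = 0.7501
(x3 ∧ ¬x3) ∨ (¬x3 ∨ x3) = a + b − a·b on (0.2499, 0.7501) = 0.8126
((x5 ∧ x1) ∧ (x3 ∧ x4)) ∧ ((x3 ∧ ¬x3) ∨ (¬x3 ∨ x3)) = a·b on (0.2115, 0.8126) = 0.1719

0.172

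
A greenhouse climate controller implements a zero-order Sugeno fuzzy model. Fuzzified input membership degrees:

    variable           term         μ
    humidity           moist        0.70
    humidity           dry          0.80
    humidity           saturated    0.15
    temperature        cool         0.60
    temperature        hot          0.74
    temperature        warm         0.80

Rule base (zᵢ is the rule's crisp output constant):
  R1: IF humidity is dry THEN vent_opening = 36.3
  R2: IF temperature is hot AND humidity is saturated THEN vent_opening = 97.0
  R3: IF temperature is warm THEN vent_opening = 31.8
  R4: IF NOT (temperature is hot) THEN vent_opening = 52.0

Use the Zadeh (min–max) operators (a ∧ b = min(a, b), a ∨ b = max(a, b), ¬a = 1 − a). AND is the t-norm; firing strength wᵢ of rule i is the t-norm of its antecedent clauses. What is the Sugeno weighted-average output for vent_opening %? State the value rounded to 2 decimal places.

R1 (z=36.3): dry=0.80 → w = 0.80
R2 (z=97.0): hot=0.74, saturated=0.15; AND[min(a, b)] → w = 0.15
R3 (z=31.8): warm=0.80 → w = 0.80
R4 (z=52.0): ¬hot=1−0.74=0.26 → w = 0.26
Weighted average = (0.80·36.3 + 0.15·97.0 + 0.80·31.8 + 0.26·52.0) / (0.80 + 0.15 + 0.80 + 0.26)
  = 82.5500 / 2.0100 = 41.07

41.07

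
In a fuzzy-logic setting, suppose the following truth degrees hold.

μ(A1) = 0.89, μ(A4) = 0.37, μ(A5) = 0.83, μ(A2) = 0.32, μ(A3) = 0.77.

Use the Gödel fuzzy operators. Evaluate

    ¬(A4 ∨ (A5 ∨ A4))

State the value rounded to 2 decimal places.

0.17

A5 ∨ A4 = max(a, b) on (0.83, 0.37) = 0.83
A4 ∨ (A5 ∨ A4) = max(a, b) on (0.37, 0.83) = 0.83
¬(A4 ∨ (A5 ∨ A4)) = 1 − 0.83 = 0.17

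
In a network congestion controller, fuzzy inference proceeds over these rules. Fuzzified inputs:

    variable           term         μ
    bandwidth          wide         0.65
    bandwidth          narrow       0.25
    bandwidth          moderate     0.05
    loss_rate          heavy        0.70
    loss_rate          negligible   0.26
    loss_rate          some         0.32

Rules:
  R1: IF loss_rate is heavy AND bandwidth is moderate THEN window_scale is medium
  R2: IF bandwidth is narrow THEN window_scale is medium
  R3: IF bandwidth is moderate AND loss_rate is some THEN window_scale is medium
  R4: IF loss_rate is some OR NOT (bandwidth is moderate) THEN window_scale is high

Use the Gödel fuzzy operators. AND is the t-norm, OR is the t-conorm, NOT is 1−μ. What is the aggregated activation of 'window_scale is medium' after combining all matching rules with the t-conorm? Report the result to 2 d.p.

R1: heavy=0.70, moderate=0.05; AND[min(a, b)] → w = 0.05
R2: narrow=0.25 → w = 0.25
R3: moderate=0.05, some=0.32; AND[min(a, b)] → w = 0.05
R4: some=0.32, ¬moderate=1−0.05=0.95; OR[max(a, b)] → w = 0.95
Rules with consequent 'medium': {R1, R2, R3} → strengths 0.05, 0.25, 0.05
Aggregate via t-conorm [max(a, b)]: 0.25

0.25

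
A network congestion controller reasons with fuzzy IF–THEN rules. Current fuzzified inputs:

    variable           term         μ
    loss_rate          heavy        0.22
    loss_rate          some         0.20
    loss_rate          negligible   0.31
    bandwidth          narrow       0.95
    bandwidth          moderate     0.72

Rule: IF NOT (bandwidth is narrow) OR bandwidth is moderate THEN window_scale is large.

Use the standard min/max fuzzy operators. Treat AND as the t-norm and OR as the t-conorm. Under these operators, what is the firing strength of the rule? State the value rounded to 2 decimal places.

0.72

firing strength: ¬narrow=1−0.95=0.05, moderate=0.72; OR[max(a, b)] → w = 0.72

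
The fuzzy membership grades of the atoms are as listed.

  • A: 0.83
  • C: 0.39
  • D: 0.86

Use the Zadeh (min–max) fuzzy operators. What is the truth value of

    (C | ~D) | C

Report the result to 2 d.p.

0.39

~D = 1 − 0.86 = 0.14
C | ~D = max(a, b) on (0.39, 0.14) = 0.39
(C | ~D) | C = max(a, b) on (0.39, 0.39) = 0.39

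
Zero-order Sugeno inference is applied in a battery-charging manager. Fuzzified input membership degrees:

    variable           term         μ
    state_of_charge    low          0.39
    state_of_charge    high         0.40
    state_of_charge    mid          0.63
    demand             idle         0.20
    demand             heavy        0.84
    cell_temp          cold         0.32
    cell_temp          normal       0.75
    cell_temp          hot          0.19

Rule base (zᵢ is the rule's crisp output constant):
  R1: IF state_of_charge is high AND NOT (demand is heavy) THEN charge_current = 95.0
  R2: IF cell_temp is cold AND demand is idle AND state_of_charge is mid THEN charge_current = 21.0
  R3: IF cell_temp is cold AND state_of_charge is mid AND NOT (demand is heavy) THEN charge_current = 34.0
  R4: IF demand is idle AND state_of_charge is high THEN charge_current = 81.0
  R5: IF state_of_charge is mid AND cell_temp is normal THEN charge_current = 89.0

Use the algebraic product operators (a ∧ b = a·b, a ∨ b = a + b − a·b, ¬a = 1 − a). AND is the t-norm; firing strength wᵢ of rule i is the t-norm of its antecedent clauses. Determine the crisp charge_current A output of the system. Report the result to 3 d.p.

R1 (z=95.0): high=0.40, ¬heavy=1−0.84=0.16; AND[a·b] → w = 0.0640
R2 (z=21.0): cold=0.32, idle=0.20, mid=0.63; AND[a·b] → w = 0.0403
R3 (z=34.0): cold=0.32, mid=0.63, ¬heavy=1−0.84=0.16; AND[a·b] → w = 0.0323
R4 (z=81.0): idle=0.20, high=0.40; AND[a·b] → w = 0.0800
R5 (z=89.0): mid=0.63, normal=0.75; AND[a·b] → w = 0.4725
Weighted average = (0.0640·95.0 + 0.0403·21.0 + 0.0323·34.0 + 0.0800·81.0 + 0.4725·89.0) / (0.0640 + 0.0403 + 0.0323 + 0.0800 + 0.4725)
  = 56.5559 / 0.6891 = 82.075

82.075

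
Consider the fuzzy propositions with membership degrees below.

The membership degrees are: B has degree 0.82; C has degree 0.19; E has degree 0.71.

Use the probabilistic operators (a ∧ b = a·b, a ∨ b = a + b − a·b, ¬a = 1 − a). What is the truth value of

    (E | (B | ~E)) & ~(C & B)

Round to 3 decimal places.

0.813

~E = 1 − 0.7100 = 0.2900
B | ~E = a + b − a·b on (0.8200, 0.2900) = 0.8722
E | (B | ~E) = a + b − a·b on (0.7100, 0.8722) = 0.9629
C & B = a·b on (0.1900, 0.8200) = 0.1558
~(C & B) = 1 − 0.1558 = 0.8442
(E | (B | ~E)) & ~(C & B) = a·b on (0.9629, 0.8442) = 0.8129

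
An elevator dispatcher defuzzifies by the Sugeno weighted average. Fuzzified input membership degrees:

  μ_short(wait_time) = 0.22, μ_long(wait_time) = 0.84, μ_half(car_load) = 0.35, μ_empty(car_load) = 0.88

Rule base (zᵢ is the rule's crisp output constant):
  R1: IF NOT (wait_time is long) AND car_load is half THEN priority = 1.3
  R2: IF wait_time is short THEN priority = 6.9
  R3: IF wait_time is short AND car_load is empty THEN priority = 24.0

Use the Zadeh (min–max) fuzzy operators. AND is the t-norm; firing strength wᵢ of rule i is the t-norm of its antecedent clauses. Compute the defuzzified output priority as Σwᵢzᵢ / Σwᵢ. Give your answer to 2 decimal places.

11.68

R1 (z=1.3): ¬long=1−0.84=0.16, half=0.35; AND[min(a, b)] → w = 0.16
R2 (z=6.9): short=0.22 → w = 0.22
R3 (z=24.0): short=0.22, empty=0.88; AND[min(a, b)] → w = 0.22
Weighted average = (0.16·1.3 + 0.22·6.9 + 0.22·24.0) / (0.16 + 0.22 + 0.22)
  = 7.0060 / 0.6000 = 11.68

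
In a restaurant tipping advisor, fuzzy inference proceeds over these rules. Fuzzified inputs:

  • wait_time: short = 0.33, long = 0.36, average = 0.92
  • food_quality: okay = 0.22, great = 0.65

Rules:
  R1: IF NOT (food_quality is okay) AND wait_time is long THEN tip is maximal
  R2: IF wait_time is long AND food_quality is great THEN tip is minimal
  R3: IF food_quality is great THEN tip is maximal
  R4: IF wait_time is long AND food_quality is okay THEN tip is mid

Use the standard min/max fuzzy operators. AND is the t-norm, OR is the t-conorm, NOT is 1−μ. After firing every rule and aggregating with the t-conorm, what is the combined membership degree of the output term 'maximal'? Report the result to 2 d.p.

R1: ¬okay=1−0.22=0.78, long=0.36; AND[min(a, b)] → w = 0.36
R2: long=0.36, great=0.65; AND[min(a, b)] → w = 0.36
R3: great=0.65 → w = 0.65
R4: long=0.36, okay=0.22; AND[min(a, b)] → w = 0.22
Rules with consequent 'maximal': {R1, R3} → strengths 0.36, 0.65
Aggregate via t-conorm [max(a, b)]: 0.65

0.65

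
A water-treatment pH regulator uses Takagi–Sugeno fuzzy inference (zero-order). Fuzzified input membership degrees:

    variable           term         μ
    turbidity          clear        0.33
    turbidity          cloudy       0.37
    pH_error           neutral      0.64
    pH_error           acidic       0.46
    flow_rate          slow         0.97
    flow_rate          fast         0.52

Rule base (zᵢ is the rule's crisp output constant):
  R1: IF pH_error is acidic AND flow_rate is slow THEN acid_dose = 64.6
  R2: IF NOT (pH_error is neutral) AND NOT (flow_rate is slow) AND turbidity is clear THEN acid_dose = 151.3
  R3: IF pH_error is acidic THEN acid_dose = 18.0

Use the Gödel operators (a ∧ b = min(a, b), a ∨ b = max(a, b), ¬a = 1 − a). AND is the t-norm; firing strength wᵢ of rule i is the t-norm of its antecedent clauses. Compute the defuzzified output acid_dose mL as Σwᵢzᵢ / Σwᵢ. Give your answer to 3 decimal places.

R1 (z=64.6): acidic=0.46, slow=0.97; AND[min(a, b)] → w = 0.46
R2 (z=151.3): ¬neutral=1−0.64=0.36, ¬slow=1−0.97=0.03, clear=0.33; AND[min(a, b)] → w = 0.03
R3 (z=18.0): acidic=0.46 → w = 0.46
Weighted average = (0.46·64.6 + 0.03·151.3 + 0.46·18.0) / (0.46 + 0.03 + 0.46)
  = 42.5350 / 0.9500 = 44.774

44.774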